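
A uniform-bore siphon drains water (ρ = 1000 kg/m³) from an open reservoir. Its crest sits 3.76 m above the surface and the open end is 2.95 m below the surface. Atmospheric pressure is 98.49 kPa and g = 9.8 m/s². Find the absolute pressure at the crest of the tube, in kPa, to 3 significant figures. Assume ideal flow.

P_top ≈ 32.7 kPa

From the surface to the outlet (both open to atmosphere, surface at rest): v = √(2g·h_out) = √(2·9.8·2.95) = 7.60 m/s.
Continuity keeps v the same throughout the tube; from surface to crest, P_atm + 0 = P_top + ½ρv² + ρg·h_top.
P_top = 98490 − ½·1000·7.60² − 1000·9.8·3.76 = 32700 Pa.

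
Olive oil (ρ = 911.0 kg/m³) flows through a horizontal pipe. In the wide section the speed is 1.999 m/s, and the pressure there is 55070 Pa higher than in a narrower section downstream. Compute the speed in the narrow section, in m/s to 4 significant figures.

11.18 m/s

Along the level pipe P + ½ρv² is conserved, hence v₂² = v₁² + 2(P₁ − P₂)/ρ.
v₂ = √(1.999² + 2·55070/911.0) = √(3.996 + 120.9) = 11.18 m/s.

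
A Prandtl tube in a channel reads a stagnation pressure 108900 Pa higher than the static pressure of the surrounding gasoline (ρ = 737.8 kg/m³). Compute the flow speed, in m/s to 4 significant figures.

17.18 m/s

At the stagnation point the flow is brought to rest, so Bernoulli gives P_stag − P_static = ½ρv².
v = √(2ΔP/ρ) = √(2·108900/737.8) = 17.18 m/s.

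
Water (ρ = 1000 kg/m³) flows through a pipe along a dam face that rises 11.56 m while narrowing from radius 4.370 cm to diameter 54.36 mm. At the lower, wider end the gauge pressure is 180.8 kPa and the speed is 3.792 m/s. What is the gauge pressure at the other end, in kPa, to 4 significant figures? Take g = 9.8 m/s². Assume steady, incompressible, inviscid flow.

By continuity, v₂ = v₁·A₁/A₂ = 3.792·(59.99/23.21) = 9.802 m/s.
Energy conservation along the streamline gives P₂ = P₁ − ½ρ(v₂² − v₁²) − ρg(h₂ − h₁).
P₂ = 180800 + ½·1000·(3.792² − 9.802²) − 1000·9.8·(+11.56) = 180800 + (-40850) − (113300) = 26660 Pa.

P₂ ≈ 26.66 kPa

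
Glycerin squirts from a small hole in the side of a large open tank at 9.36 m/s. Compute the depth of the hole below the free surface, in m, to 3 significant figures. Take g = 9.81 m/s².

h ≈ 4.47 m

Inverting v = √(2gh) gives h = v² / 2g.
h = 9.36²/(2·9.81) = 87.6/19.62 = 4.47 m.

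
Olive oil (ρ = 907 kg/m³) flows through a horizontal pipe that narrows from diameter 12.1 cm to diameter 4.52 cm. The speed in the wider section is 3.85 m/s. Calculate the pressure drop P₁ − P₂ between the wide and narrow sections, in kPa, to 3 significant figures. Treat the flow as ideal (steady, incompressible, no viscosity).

338 kPa

Continuity gives A₁v₁ = A₂v₂, so v₂ = (115 cm²)/(16.0 cm²) × 3.85 m/s = 27.6 m/s.
Along the horizontal streamline, P + ½ρv² is constant.
P₁ − P₂ = ½·907·(27.6² − 3.85²) = ½·907·746 = 338000 Pa.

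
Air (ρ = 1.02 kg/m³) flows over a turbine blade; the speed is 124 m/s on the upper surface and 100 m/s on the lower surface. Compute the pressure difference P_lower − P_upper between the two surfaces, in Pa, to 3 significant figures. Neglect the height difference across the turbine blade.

ΔP ≈ 2740 Pa

Bernoulli (same height): P_lower − P_upper = ½ρ(v_upper² − v_lower²).
ΔP = ½·1.02·(124² − 100²) = 2740 Pa.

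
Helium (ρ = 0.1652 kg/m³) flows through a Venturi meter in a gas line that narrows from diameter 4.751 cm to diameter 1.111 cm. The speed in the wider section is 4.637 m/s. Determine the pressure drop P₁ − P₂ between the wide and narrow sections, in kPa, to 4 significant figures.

Continuity gives A₁v₁ = A₂v₂, so v₂ = (17.73 cm²)/(0.9694 cm²) × 4.637 m/s = 84.80 m/s.
Along the horizontal streamline, P + ½ρv² is constant.
P₁ − P₂ = ½·0.1652·(84.80² − 4.637²) = ½·0.1652·7169 = 592.2 Pa.

ΔP ≈ 0.5922 kPa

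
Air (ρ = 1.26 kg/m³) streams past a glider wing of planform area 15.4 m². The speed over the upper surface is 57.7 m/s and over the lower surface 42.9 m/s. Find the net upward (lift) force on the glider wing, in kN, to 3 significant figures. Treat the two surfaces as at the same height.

14.4 kN

With equal heights on the two surfaces, Bernoulli gives P_lower − P_upper = ½ρ(v_upper² − v_lower²).
ΔP = ½·1.26·(57.7² − 42.9²) = 938 Pa.
Lift = ΔP · A = 938 × 15.4 = 14400 N.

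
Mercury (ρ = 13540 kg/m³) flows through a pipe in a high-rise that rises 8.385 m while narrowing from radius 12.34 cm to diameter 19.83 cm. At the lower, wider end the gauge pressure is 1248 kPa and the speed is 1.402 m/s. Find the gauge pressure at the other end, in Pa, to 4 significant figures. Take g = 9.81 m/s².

P₂ ≈ 115600 Pa

Continuity gives A₁v₁ = A₂v₂, so v₂ = (478.4 cm²)/(308.8 cm²) × 1.402 m/s = 2.172 m/s.
Applying Bernoulli between the two ends and solving for P₂: P₂ = P₁ + ½ρ(v₁² − v₂²) − ρgΔh.
P₂ = 1248000 + ½·13540·(1.402² − 2.172²) − 13540·9.81·(+8.385) = 1248000 + (-18620) − (1114000) = 115600 Pa.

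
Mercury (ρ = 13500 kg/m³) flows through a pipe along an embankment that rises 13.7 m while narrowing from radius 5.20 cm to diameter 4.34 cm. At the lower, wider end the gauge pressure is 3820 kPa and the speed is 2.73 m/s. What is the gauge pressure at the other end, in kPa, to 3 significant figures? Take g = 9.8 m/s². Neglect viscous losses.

P₂ ≈ 399 kPa

Mass conservation (A₁v₁ = A₂v₂) gives v₂ = 2.73 × 84.9/14.8 = 15.7 m/s.
Energy conservation along the streamline gives P₂ = P₁ − ½ρ(v₂² − v₁²) − ρg(h₂ − h₁).
P₂ = 3820000 + ½·13500·(2.73² − 15.7²) − 13500·9.8·(+13.7) = 3820000 + (-1610000) − (1810000) = 399000 Pa.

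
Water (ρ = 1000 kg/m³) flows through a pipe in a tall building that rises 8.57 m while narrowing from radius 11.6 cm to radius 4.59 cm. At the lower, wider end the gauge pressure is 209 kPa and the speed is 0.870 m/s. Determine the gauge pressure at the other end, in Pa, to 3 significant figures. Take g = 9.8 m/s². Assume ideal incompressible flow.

Continuity gives A₁v₁ = A₂v₂, so v₂ = (423 cm²)/(66.2 cm²) × 0.870 m/s = 5.56 m/s.
Applying Bernoulli between the two ends and solving for P₂: P₂ = P₁ + ½ρ(v₁² − v₂²) − ρgΔh.
P₂ = 209000 + ½·1000·(0.870² − 5.56²) − 1000·9.8·(+8.57) = 209000 + (-15100) − (84000) = 110000 Pa.

110000 Pa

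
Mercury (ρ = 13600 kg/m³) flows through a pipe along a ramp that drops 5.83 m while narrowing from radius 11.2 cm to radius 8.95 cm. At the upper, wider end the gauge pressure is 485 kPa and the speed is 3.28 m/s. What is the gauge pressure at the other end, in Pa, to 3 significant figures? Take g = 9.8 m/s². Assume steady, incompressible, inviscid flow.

P₂ ≈ 1160000 Pa

Continuity gives A₁v₁ = A₂v₂, so v₂ = (394 cm²)/(252 cm²) × 3.28 m/s = 5.14 m/s.
Bernoulli: P₁ + ½ρv₁² + ρg h₁ = P₂ + ½ρv₂² + ρg h₂, so P₂ = P₁ + ½ρ(v₁² − v₂²) − ρg(h₂ − h₁).
P₂ = 485000 + ½·13600·(3.28² − 5.14²) − 13600·9.8·(−5.83) = 485000 + (-106000) − (-777000) = 1160000 Pa.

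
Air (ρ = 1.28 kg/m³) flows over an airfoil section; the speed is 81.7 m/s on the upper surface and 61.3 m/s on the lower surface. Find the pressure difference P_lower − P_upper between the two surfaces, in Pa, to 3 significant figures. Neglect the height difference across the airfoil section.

Bernoulli (same height): P_lower − P_upper = ½ρ(v_upper² − v_lower²).
ΔP = ½·1.28·(81.7² − 61.3²) = 1870 Pa.

ΔP ≈ 1870 Pa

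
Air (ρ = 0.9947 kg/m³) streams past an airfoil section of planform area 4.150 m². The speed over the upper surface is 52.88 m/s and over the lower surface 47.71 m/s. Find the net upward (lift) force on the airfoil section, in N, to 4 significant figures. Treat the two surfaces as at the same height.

F ≈ 1073 N

With equal heights on the two surfaces, Bernoulli gives P_lower − P_upper = ½ρ(v_upper² − v_lower²).
ΔP = ½·0.9947·(52.88² − 47.71²) = 258.6 Pa.
Lift = ΔP · A = 258.6 × 4.150 = 1073 N.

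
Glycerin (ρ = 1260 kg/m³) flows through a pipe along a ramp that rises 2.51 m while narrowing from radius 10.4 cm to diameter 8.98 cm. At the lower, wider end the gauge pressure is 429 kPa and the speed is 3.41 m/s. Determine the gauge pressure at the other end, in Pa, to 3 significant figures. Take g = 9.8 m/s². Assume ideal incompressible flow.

The volume flow rate is constant, so v₂ = (A₁/A₂)v₁ = (340/63.3)·3.41 = 18.3 m/s.
Energy conservation along the streamline gives P₂ = P₁ − ½ρ(v₂² − v₁²) − ρg(h₂ − h₁).
P₂ = 429000 + ½·1260·(3.41² − 18.3²) − 1260·9.8·(+2.51) = 429000 + (-204000) − (31000) = 194000 Pa.

P₂ ≈ 194000 Pa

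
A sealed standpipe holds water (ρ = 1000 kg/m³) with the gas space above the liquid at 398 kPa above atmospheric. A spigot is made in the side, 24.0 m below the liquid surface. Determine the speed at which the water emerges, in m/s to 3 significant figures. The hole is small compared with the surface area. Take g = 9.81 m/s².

Take point 1 at the surface (v₁ ≈ 0) and point 2 at the hole (at atmospheric pressure). Bernoulli: P₁ + ρg h = P_atm + ½ρv₂².
With P₁ − P_atm = 398000 Pa, v₂ = √(2gh + 2ΔP/ρ) = √(2·9.81·24.0 + 2·398000/1000) = 35.6 m/s.

35.6 m/s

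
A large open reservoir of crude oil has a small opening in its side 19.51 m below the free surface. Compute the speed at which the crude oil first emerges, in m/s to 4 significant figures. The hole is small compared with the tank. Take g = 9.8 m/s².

Bernoulli from surface to hole (P equal, v_surface ≈ 0): v = √(2gh) = √(2×9.8×19.51) = 19.55 m/s.

19.55 m/s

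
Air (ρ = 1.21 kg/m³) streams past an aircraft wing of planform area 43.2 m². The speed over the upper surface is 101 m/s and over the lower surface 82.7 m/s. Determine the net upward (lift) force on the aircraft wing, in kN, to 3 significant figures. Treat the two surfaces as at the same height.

F ≈ 87.9 kN

With equal heights on the two surfaces, Bernoulli gives P_lower − P_upper = ½ρ(v_upper² − v_lower²).
ΔP = ½·1.21·(101² − 82.7²) = 2030 Pa.
Lift = ΔP · A = 2030 × 43.2 = 87900 N.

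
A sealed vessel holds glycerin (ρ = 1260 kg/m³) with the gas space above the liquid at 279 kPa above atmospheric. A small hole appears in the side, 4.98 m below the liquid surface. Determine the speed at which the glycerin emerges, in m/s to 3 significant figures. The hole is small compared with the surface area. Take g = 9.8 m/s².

v = 23.2 m/s

Take point 1 at the surface (v₁ ≈ 0) and point 2 at the hole (at atmospheric pressure). Bernoulli: P₁ + ρg h = P_atm + ½ρv₂².
With P₁ − P_atm = 279000 Pa, v₂ = √(2gh + 2ΔP/ρ) = √(2·9.8·4.98 + 2·279000/1260) = 23.2 m/s.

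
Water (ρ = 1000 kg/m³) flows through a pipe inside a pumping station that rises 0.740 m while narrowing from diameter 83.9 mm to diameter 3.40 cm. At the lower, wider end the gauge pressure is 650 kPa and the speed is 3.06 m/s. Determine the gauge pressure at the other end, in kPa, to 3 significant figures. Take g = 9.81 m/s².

P₂ ≈ 474 kPa

By continuity, v₂ = v₁·A₁/A₂ = 3.06·(55.3/9.08) = 18.6 m/s.
Bernoulli: P₁ + ½ρv₁² + ρg h₁ = P₂ + ½ρv₂² + ρg h₂, so P₂ = P₁ + ½ρ(v₁² − v₂²) − ρg(h₂ − h₁).
P₂ = 650000 + ½·1000·(3.06² − 18.6²) − 1000·9.81·(+0.740) = 650000 + (-169000) − (7260) = 474000 Pa.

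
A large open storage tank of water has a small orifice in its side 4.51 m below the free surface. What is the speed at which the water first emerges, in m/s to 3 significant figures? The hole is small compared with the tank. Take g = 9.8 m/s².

v ≈ 9.40 m/s

Bernoulli from surface to hole (P equal, v_surface ≈ 0): v = √(2gh) = √(2×9.8×4.51) = 9.40 m/s.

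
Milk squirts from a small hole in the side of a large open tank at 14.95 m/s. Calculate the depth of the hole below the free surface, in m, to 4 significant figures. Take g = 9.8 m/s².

11.40 m

For a small hole in a large open tank, ½v² = gh, giving h = v²/(2g).
h = 14.95²/(2·9.8) = 223.5/19.60 = 11.40 m.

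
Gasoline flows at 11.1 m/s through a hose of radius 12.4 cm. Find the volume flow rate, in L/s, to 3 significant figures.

Q ≈ 536 L/s

Q = A·v = 0.0483 m² × 11.1 m/s = 0.536 m³/s.
Converting: 0.536 m³/s × 1000 = 536 L/s.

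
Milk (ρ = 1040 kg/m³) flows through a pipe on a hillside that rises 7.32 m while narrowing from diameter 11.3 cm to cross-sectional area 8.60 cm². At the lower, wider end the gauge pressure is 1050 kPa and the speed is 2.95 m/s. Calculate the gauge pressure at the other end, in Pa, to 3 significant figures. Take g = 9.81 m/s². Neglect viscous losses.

Mass conservation (A₁v₁ = A₂v₂) gives v₂ = 2.95 × 100/8.60 = 34.4 m/s.
Applying Bernoulli between the two ends and solving for P₂: P₂ = P₁ + ½ρ(v₁² − v₂²) − ρgΔh.
P₂ = 1050000 + ½·1040·(2.95² − 34.4²) − 1040·9.81·(+7.32) = 1050000 + (-611000) − (74700) = 364000 Pa.

P₂ ≈ 364000 Pa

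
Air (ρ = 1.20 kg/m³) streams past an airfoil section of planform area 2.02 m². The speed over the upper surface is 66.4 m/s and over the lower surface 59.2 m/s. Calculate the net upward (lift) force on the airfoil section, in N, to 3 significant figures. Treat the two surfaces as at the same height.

F ≈ 1100 N

The faster flow above has the lower pressure; Bernoulli (same height) gives ΔP = ½ρ(v_up² − v_low²).
ΔP = ½·1.20·(66.4² − 59.2²) = 543 Pa.
Lift = ΔP · A = 543 × 2.02 = 1100 N.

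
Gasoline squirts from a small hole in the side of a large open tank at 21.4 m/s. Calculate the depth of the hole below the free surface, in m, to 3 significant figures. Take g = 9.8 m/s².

23.4 m

Inverting v = √(2gh) gives h = v² / 2g.
h = 21.4²/(2·9.8) = 458/19.60 = 23.4 m.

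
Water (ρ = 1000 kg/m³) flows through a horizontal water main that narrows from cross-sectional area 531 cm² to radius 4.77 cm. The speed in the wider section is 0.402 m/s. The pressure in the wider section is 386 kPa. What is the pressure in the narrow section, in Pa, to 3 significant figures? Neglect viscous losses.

By continuity, v₂ = v₁·A₁/A₂ = 0.402·(531/71.5) = 2.99 m/s.
With no height change, Bernoulli's equation is P₁ + ½ρv₁² = P₂ + ½ρv₂².
P₂ = P₁ − ½ρ(v₂² − v₁²) = 386000 − ½·1000·(2.99² − 0.402²) = 386000 − 4380 = 382000 Pa.

382000 Pa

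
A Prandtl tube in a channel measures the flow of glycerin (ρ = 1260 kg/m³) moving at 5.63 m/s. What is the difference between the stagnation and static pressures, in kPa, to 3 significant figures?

At the stagnation point the flow is brought to rest, so Bernoulli gives P_stag − P_static = ½ρv².
ΔP = ½·1260·5.63² = 20000 Pa.

ΔP ≈ 20.0 kPa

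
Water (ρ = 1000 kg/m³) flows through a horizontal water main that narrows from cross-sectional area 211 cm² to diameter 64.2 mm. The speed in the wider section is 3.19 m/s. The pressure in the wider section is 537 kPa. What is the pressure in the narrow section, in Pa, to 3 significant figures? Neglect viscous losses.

Continuity gives A₁v₁ = A₂v₂, so v₂ = (211 cm²)/(32.4 cm²) × 3.19 m/s = 20.8 m/s.
Bernoulli (h₁ = h₂): P₁ − P₂ = ½ρ(v₂² − v₁²).
P₂ = P₁ − ½ρ(v₂² − v₁²) = 537000 − ½·1000·(20.8² − 3.19²) = 537000 − 211000 = 326000 Pa.

P₂ = 326000 Pa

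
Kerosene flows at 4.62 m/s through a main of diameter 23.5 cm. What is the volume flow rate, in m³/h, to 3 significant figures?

Q = 721 m³/h

Q = A·v = 0.0434 m² × 4.62 m/s = 0.200 m³/s.
Converting: 0.200 m³/s × 3600 = 721 m³/h.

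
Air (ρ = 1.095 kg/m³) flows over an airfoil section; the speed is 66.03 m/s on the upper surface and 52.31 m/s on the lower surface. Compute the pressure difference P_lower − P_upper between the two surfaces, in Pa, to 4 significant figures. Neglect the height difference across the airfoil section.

Bernoulli (same height): P_lower − P_upper = ½ρ(v_upper² − v_lower²).
ΔP = ½·1.095·(66.03² − 52.31²) = 888.9 Pa.

888.9 Pa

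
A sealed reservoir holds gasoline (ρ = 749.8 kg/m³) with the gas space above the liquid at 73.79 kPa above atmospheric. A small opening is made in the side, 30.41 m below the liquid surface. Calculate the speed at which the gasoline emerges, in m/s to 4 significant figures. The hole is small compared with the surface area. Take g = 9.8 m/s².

28.16 m/s

Take point 1 at the surface (v₁ ≈ 0) and point 2 at the hole (at atmospheric pressure). Bernoulli: P₁ + ρg h = P_atm + ½ρv₂².
With P₁ − P_atm = 73790 Pa, v₂ = √(2gh + 2ΔP/ρ) = √(2·9.8·30.41 + 2·73790/749.8) = 28.16 m/s.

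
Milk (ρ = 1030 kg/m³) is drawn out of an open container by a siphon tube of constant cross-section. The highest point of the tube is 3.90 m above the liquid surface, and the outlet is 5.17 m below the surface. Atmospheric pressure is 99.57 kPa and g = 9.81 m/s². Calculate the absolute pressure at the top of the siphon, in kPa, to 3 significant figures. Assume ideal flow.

P_top ≈ 7.92 kPa

From the surface to the outlet (both open to atmosphere, surface at rest): v = √(2g·h_out) = √(2·9.81·5.17) = 10.1 m/s.
Continuity keeps v the same throughout the tube; from surface to crest, P_atm + 0 = P_top + ½ρv² + ρg·h_top.
P_top = 99570 − ½·1030·10.1² − 1030·9.81·3.90 = 7920 Pa.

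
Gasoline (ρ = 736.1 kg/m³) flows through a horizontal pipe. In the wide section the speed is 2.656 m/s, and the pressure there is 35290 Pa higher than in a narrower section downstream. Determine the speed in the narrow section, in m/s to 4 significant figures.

With h₁ = h₂, rearranging Bernoulli gives v₂ = √(v₁² + 2ΔP/ρ).
v₂ = √(2.656² + 2·35290/736.1) = √(7.054 + 95.88) = 10.15 m/s.

10.15 m/s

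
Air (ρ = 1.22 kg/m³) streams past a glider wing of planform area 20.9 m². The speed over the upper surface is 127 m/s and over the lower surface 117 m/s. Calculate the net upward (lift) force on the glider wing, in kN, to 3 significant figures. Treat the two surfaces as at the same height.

F = 31.1 kN

With equal heights on the two surfaces, Bernoulli gives P_lower − P_upper = ½ρ(v_upper² − v_lower²).
ΔP = ½·1.22·(127² − 117²) = 1490 Pa.
Lift = ΔP · A = 1490 × 20.9 = 31100 N.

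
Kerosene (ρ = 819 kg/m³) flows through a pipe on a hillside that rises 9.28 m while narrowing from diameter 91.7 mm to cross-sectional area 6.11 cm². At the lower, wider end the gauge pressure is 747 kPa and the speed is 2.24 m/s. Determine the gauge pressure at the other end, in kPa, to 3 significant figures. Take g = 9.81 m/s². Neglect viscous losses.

Continuity gives A₁v₁ = A₂v₂, so v₂ = (66.0 cm²)/(6.11 cm²) × 2.24 m/s = 24.2 m/s.
Applying Bernoulli between the two ends and solving for P₂: P₂ = P₁ + ½ρ(v₁² − v₂²) − ρgΔh.
P₂ = 747000 + ½·819·(2.24² − 24.2²) − 819·9.81·(+9.28) = 747000 + (-238000) − (74600) = 434000 Pa.

P₂ = 434 kPa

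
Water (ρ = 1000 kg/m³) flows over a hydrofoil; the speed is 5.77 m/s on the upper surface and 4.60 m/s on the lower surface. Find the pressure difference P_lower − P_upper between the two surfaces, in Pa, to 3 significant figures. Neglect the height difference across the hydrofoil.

ΔP ≈ 6070 Pa

Bernoulli (same height): P_lower − P_upper = ½ρ(v_upper² − v_lower²).
ΔP = ½·1000·(5.77² − 4.60²) = 6070 Pa.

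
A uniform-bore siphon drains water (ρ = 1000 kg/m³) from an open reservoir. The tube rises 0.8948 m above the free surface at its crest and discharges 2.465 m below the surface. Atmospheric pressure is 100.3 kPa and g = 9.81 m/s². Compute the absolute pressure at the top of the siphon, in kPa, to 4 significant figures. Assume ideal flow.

The outlet speed comes from Torricelli: v = √(2g·2.465) = 6.954 m/s.
Continuity keeps v the same throughout the tube; from surface to crest, P_atm + 0 = P_top + ½ρv² + ρg·h_top.
P_top = 100300 − ½·1000·6.954² − 1000·9.81·0.8948 = 67340 Pa.

67.34 kPa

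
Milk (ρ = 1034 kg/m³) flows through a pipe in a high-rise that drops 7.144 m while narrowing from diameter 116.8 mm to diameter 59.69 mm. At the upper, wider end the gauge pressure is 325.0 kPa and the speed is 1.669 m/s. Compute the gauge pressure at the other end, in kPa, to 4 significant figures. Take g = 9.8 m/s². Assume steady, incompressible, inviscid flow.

P₂ ≈ 377.7 kPa

By continuity, v₂ = v₁·A₁/A₂ = 1.669·(107.1/27.98) = 6.391 m/s.
Bernoulli: P₁ + ½ρv₁² + ρg h₁ = P₂ + ½ρv₂² + ρg h₂, so P₂ = P₁ + ½ρ(v₁² − v₂²) − ρg(h₂ − h₁).
P₂ = 325000 + ½·1034·(1.669² − 6.391²) − 1034·9.8·(−7.144) = 325000 + (-19670) − (-72390) = 377700 Pa.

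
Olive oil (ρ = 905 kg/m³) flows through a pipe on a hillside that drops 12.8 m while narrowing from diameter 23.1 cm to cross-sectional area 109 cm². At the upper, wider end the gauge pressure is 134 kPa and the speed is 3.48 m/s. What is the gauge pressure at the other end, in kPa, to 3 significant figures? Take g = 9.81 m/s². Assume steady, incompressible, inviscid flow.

P₂ ≈ 172 kPa

Mass conservation (A₁v₁ = A₂v₂) gives v₂ = 3.48 × 419/109 = 13.4 m/s.
Applying Bernoulli between the two ends and solving for P₂: P₂ = P₁ + ½ρ(v₁² − v₂²) − ρgΔh.
P₂ = 134000 + ½·905·(3.48² − 13.4²) − 905·9.81·(−12.8) = 134000 + (-75500) − (-114000) = 172000 Pa.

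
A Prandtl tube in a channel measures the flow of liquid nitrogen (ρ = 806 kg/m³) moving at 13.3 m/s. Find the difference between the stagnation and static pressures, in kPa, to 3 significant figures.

ΔP ≈ 71.3 kPa

At the stagnation point the flow is brought to rest, so Bernoulli gives P_stag − P_static = ½ρv².
ΔP = ½·806·13.3² = 71300 Pa.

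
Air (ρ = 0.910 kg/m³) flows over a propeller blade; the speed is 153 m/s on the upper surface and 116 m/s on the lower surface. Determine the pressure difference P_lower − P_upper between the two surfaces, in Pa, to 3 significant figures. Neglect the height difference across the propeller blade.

The pressure is lower where the speed is higher: ΔP = ½ρ(v_up² − v_low²).
ΔP = ½·0.910·(153² − 116²) = 4530 Pa.

ΔP = 4530 Pa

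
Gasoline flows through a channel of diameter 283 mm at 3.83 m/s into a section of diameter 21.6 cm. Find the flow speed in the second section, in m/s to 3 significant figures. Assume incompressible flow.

Continuity gives A₁v₁ = A₂v₂, so v₂ = (629 cm²)/(366 cm²) × 3.83 m/s = 6.57 m/s.

6.57 m/s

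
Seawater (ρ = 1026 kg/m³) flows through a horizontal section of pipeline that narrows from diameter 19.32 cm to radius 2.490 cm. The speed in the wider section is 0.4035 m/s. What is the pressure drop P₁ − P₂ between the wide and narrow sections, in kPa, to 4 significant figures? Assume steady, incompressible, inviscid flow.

18.84 kPa

The volume flow rate is constant, so v₂ = (A₁/A₂)v₁ = (293.2/19.48)·0.4035 = 6.073 m/s.
With no height change, Bernoulli's equation is P₁ + ½ρv₁² = P₂ + ½ρv₂².
P₁ − P₂ = ½·1026·(6.073² − 0.4035²) = ½·1026·36.72 = 18840 Pa.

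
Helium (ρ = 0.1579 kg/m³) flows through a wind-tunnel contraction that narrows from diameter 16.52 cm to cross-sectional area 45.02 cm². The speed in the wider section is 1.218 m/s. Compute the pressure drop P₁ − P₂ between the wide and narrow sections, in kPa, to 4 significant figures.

The volume flow rate is constant, so v₂ = (A₁/A₂)v₁ = (214.3/45.02)·1.218 = 5.799 m/s.
Along the horizontal streamline, P + ½ρv² is constant.
P₁ − P₂ = ½·0.1579·(5.799² − 1.218²) = ½·0.1579·32.14 = 2.538 Pa.

ΔP = 0.002538 kPa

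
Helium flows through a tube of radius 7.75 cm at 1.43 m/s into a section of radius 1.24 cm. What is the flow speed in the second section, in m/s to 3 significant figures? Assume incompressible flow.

Continuity gives A₁v₁ = A₂v₂, so v₂ = (189 cm²)/(4.83 cm²) × 1.43 m/s = 55.9 m/s.

v₂ ≈ 55.9 m/s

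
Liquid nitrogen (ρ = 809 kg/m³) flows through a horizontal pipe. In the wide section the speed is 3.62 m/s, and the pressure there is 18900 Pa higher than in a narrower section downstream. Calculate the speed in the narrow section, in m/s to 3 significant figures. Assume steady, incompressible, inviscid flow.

With h₁ = h₂, rearranging Bernoulli gives v₂ = √(v₁² + 2ΔP/ρ).
v₂ = √(3.62² + 2·18900/809) = √(13.1 + 46.7) = 7.73 m/s.

v₂ ≈ 7.73 m/s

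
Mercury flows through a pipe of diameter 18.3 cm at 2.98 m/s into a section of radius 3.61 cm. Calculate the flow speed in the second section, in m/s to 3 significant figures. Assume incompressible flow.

Mass conservation (A₁v₁ = A₂v₂) gives v₂ = 2.98 × 263/40.9 = 19.1 m/s.

v₂ ≈ 19.1 m/s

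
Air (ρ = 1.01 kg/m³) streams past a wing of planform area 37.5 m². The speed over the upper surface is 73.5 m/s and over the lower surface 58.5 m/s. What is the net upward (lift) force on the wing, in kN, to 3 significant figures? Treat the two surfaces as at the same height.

F ≈ 37.5 kN

From P + ½ρv² = const at equal height, P_low − P_up = ½ρ(v_up² − v_low²).
ΔP = ½·1.01·(73.5² − 58.5²) = 1000 Pa.
Lift = ΔP · A = 1000 × 37.5 = 37500 N.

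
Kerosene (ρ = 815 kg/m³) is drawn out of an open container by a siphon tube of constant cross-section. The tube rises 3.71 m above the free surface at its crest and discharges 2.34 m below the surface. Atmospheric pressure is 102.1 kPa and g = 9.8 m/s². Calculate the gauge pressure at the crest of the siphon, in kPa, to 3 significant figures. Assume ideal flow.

Bernoulli surface→outlet gives ½v² = g·h_out, so v = √(2·9.8·2.34) = 6.77 m/s.
With constant cross-section the crest speed equals v; applying Bernoulli from the surface up to the crest, P_top = P_atm − ½ρv² − ρg·h_top.
P_top = 102100 − ½·815·6.77² − 815·9.8·3.71 = 53800 Pa. So P_gauge = P_top − P_atm = -48300 Pa.

-48.3 kPa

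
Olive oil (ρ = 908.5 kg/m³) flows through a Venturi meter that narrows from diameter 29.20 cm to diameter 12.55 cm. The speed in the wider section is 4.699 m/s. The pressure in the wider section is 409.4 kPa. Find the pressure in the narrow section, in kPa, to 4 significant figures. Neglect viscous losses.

The volume flow rate is constant, so v₂ = (A₁/A₂)v₁ = (669.7/123.7)·4.699 = 25.44 m/s.
The pipe is horizontal, so Bernoulli reduces to P₁ + ½ρv₁² = P₂ + ½ρv₂².
P₂ = P₁ − ½ρ(v₂² − v₁²) = 409400 − ½·908.5·(25.44² − 4.699²) = 409400 − 283900 = 125500 Pa.

P₂ ≈ 125.5 kPa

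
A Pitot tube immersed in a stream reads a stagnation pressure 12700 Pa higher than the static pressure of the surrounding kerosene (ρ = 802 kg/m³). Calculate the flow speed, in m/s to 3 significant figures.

v ≈ 5.63 m/s

The dynamic pressure equals the rise in static pressure at the stagnation point: ΔP = ½ρv².
v = √(2ΔP/ρ) = √(2·12700/802) = 5.63 m/s.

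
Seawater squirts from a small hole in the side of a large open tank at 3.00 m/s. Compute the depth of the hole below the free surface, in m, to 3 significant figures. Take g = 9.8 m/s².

Inverting v = √(2gh) gives h = v² / 2g.
h = 3.00²/(2·9.8) = 9.00/19.60 = 0.459 m.

h ≈ 0.459 m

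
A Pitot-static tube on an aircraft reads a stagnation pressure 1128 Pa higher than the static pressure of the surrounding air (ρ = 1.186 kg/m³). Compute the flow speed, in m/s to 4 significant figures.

43.61 m/s

Bernoulli between the free stream and the stagnation point: ½ρv² = P_stag − P_static.
v = √(2ΔP/ρ) = √(2·1128/1.186) = 43.61 m/s.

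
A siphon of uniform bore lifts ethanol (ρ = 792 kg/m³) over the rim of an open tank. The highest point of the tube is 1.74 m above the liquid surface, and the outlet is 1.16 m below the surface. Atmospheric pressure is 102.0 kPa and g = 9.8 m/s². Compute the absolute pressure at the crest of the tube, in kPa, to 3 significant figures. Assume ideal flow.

P_top ≈ 79.5 kPa

Bernoulli surface→outlet gives ½v² = g·h_out, so v = √(2·9.8·1.16) = 4.77 m/s.
With constant cross-section the crest speed equals v; applying Bernoulli from the surface up to the crest, P_top = P_atm − ½ρv² − ρg·h_top.
P_top = 102000 − ½·792·4.77² − 792·9.8·1.74 = 79500 Pa.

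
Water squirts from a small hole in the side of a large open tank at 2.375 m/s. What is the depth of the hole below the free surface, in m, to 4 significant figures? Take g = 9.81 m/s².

0.2875 m

For a small hole in a large open tank, ½v² = gh, giving h = v²/(2g).
h = 2.375²/(2·9.81) = 5.641/19.62 = 0.2875 m.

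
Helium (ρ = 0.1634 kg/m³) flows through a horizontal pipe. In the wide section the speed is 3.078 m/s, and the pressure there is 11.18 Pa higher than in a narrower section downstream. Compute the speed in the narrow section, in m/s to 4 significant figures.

Horizontal Bernoulli: P₁ + ½ρv₁² = P₂ + ½ρv₂², so v₂² = v₁² + 2(P₁ − P₂)/ρ.
v₂ = √(3.078² + 2·11.18/0.1634) = √(9.474 + 136.8) = 12.10 m/s.

12.10 m/s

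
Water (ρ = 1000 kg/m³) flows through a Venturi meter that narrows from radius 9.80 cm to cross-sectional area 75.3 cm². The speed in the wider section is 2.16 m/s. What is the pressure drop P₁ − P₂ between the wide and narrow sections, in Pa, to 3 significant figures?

35100 Pa

By continuity, v₂ = v₁·A₁/A₂ = 2.16·(302/75.3) = 8.65 m/s.
Bernoulli (h₁ = h₂): P₁ − P₂ = ½ρ(v₂² − v₁²).
P₁ − P₂ = ½·1000·(8.65² − 2.16²) = ½·1000·70.2 = 35100 Pa.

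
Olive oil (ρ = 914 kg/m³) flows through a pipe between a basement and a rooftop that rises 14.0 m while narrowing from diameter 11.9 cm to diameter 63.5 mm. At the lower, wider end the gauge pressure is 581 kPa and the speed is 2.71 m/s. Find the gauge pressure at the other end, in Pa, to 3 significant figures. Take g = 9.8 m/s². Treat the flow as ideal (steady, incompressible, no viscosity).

P₂ ≈ 418000 Pa

Continuity gives A₁v₁ = A₂v₂, so v₂ = (111 cm²)/(31.7 cm²) × 2.71 m/s = 9.52 m/s.
Bernoulli: P₁ + ½ρv₁² + ρg h₁ = P₂ + ½ρv₂² + ρg h₂, so P₂ = P₁ + ½ρ(v₁² − v₂²) − ρg(h₂ − h₁).
P₂ = 581000 + ½·914·(2.71² − 9.52²) − 914·9.8·(+14.0) = 581000 + (-38000) − (125000) = 418000 Pa.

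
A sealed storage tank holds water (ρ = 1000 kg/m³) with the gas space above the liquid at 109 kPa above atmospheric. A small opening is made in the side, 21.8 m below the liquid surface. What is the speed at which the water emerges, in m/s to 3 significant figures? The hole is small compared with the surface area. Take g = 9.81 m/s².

25.4 m/s

Take point 1 at the surface (v₁ ≈ 0) and point 2 at the hole (at atmospheric pressure). Bernoulli: P₁ + ρg h = P_atm + ½ρv₂².
With P₁ − P_atm = 109000 Pa, v₂ = √(2gh + 2ΔP/ρ) = √(2·9.81·21.8 + 2·109000/1000) = 25.4 m/s.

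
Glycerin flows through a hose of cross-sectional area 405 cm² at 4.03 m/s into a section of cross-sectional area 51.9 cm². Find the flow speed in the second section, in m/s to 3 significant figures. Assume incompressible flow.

31.4 m/s

Continuity gives A₁v₁ = A₂v₂, so v₂ = (405 cm²)/(51.9 cm²) × 4.03 m/s = 31.4 m/s.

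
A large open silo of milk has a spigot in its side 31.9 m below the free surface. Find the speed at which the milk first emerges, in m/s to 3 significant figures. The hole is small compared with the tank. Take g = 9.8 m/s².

The surface is effectively still and both ends are open, so ½v² = gh and v = √(2·9.8·31.9) = 25.0 m/s.

25.0 m/s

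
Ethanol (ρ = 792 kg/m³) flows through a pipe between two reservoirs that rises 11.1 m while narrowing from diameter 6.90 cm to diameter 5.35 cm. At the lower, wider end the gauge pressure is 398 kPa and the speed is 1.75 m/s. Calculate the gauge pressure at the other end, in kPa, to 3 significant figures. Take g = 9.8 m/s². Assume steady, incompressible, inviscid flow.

By continuity, v₂ = v₁·A₁/A₂ = 1.75·(37.4/22.5) = 2.91 m/s.
Energy conservation along the streamline gives P₂ = P₁ − ½ρ(v₂² − v₁²) − ρg(h₂ − h₁).
P₂ = 398000 + ½·792·(1.75² − 2.91²) − 792·9.8·(+11.1) = 398000 + (-2140) − (86200) = 310000 Pa.

P₂ ≈ 310 kPa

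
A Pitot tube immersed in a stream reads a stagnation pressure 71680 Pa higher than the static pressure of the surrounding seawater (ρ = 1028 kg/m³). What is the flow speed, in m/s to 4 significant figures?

Bernoulli between the free stream and the stagnation point: ½ρv² = P_stag − P_static.
v = √(2ΔP/ρ) = √(2·71680/1028) = 11.81 m/s.

v ≈ 11.81 m/s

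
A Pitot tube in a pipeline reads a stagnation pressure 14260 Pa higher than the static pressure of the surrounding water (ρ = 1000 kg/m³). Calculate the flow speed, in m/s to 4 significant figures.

At the stagnation point the flow is brought to rest, so Bernoulli gives P_stag − P_static = ½ρv².
v = √(2ΔP/ρ) = √(2·14260/1000) = 5.340 m/s.

v = 5.340 m/s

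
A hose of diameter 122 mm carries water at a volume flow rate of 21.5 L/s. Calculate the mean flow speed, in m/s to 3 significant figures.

Q = 21.5 L/s = 0.0215 m³/s.
v = Q/A = 0.0215 / 0.0117 = 1.84 m/s.

1.84 m/s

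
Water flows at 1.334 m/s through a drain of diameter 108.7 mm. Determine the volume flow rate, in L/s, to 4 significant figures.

Q = A·v = 0.009280 m² × 1.334 m/s = 0.01238 m³/s.
Converting: 0.01238 m³/s × 1000 = 12.38 L/s.

12.38 L/s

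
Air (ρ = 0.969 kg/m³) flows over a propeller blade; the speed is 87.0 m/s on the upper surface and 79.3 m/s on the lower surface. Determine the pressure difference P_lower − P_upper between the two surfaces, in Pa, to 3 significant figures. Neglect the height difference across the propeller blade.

With negligible Δh, P + ½ρv² is constant, so P_low − P_up = ½ρ(v_up² − v_low²).
ΔP = ½·0.969·(87.0² − 79.3²) = 620 Pa.

ΔP ≈ 620 Pa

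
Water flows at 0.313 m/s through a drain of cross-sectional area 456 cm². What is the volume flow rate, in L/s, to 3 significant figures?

Q = A·v = 0.0456 m² × 0.313 m/s = 0.0143 m³/s.
Converting: 0.0143 m³/s × 1000 = 14.3 L/s.

Q = 14.3 L/s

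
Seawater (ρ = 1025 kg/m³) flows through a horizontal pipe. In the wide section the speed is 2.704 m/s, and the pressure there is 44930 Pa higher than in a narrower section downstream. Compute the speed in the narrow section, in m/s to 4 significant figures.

Along the level pipe P + ½ρv² is conserved, hence v₂² = v₁² + 2(P₁ − P₂)/ρ.
v₂ = √(2.704² + 2·44930/1025) = √(7.312 + 87.67) = 9.746 m/s.

v₂ = 9.746 m/s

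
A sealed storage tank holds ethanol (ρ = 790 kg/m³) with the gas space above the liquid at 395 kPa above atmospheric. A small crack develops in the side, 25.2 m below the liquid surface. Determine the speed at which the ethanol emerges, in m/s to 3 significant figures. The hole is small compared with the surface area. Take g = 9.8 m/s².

v ≈ 38.7 m/s

Take point 1 at the surface (v₁ ≈ 0) and point 2 at the hole (at atmospheric pressure). Bernoulli: P₁ + ρg h = P_atm + ½ρv₂².
With P₁ − P_atm = 395000 Pa, v₂ = √(2gh + 2ΔP/ρ) = √(2·9.8·25.2 + 2·395000/790) = 38.7 m/s.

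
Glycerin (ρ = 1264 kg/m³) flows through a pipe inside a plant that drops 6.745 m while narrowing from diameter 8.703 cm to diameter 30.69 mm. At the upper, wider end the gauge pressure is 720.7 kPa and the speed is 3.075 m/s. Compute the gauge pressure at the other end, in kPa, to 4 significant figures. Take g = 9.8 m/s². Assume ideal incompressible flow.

The volume flow rate is constant, so v₂ = (A₁/A₂)v₁ = (59.49/7.397)·3.075 = 24.73 m/s.
Energy conservation along the streamline gives P₂ = P₁ − ½ρ(v₂² − v₁²) − ρg(h₂ − h₁).
P₂ = 720700 + ½·1264·(3.075² − 24.73²) − 1264·9.8·(−6.745) = 720700 + (-380500) − (-83550) = 423800 Pa.

423.8 kPa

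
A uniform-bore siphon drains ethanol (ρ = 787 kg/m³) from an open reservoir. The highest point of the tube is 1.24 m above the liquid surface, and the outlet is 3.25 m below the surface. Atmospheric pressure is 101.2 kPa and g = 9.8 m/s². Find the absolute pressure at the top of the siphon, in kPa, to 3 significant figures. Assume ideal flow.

The outlet speed comes from Torricelli: v = √(2g·3.25) = 7.98 m/s.
Continuity keeps v the same throughout the tube; from surface to crest, P_atm + 0 = P_top + ½ρv² + ρg·h_top.
P_top = 101200 − ½·787·7.98² − 787·9.8·1.24 = 66600 Pa.

P_top = 66.6 kPa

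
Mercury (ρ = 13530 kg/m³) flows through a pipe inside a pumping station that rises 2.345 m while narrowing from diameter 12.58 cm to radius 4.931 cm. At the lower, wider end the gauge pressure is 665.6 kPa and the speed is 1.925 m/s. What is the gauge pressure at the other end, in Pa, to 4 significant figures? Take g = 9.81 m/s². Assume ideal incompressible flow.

By continuity, v₂ = v₁·A₁/A₂ = 1.925·(124.3/76.39) = 3.132 m/s.
Bernoulli: P₁ + ½ρv₁² + ρg h₁ = P₂ + ½ρv₂² + ρg h₂, so P₂ = P₁ + ½ρ(v₁² − v₂²) − ρg(h₂ − h₁).
P₂ = 665600 + ½·13530·(1.925² − 3.132²) − 13530·9.81·(+2.345) = 665600 + (-41300) − (311300) = 313000 Pa.

P₂ = 313000 Pa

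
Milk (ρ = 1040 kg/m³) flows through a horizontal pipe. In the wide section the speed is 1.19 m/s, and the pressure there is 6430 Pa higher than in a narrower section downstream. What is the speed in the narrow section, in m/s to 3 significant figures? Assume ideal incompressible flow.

Horizontal Bernoulli: P₁ + ½ρv₁² = P₂ + ½ρv₂², so v₂² = v₁² + 2(P₁ − P₂)/ρ.
v₂ = √(1.19² + 2·6430/1040) = √(1.42 + 12.4) = 3.71 m/s.

v₂ = 3.71 m/s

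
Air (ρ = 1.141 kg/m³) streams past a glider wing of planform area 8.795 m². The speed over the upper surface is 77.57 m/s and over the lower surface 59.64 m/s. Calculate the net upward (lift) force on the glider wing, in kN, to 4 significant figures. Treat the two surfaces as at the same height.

With equal heights on the two surfaces, Bernoulli gives P_lower − P_upper = ½ρ(v_upper² − v_lower²).
ΔP = ½·1.141·(77.57² − 59.64²) = 1404 Pa.
Lift = ΔP · A = 1404 × 8.795 = 12340 N.

F ≈ 12.34 kN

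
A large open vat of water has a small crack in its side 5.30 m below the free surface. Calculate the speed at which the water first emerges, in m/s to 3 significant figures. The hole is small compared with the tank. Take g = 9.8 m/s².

Bernoulli from surface to hole (P equal, v_surface ≈ 0): v = √(2gh) = √(2×9.8×5.30) = 10.2 m/s.

v ≈ 10.2 m/s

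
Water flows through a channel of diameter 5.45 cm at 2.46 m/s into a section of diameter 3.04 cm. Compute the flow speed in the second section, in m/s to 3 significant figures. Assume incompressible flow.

The volume flow rate is constant, so v₂ = (A₁/A₂)v₁ = (23.3/7.26)·2.46 = 7.91 m/s.

v₂ ≈ 7.91 m/s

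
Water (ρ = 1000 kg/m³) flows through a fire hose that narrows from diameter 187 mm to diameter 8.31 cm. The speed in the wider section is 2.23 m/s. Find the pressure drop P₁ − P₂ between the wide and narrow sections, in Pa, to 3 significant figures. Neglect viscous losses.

By continuity, v₂ = v₁·A₁/A₂ = 2.23·(275/54.2) = 11.3 m/s.
Along the horizontal streamline, P + ½ρv² is constant.
P₁ − P₂ = ½·1000·(11.3² − 2.23²) = ½·1000·123 = 61300 Pa.

61300 Pa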